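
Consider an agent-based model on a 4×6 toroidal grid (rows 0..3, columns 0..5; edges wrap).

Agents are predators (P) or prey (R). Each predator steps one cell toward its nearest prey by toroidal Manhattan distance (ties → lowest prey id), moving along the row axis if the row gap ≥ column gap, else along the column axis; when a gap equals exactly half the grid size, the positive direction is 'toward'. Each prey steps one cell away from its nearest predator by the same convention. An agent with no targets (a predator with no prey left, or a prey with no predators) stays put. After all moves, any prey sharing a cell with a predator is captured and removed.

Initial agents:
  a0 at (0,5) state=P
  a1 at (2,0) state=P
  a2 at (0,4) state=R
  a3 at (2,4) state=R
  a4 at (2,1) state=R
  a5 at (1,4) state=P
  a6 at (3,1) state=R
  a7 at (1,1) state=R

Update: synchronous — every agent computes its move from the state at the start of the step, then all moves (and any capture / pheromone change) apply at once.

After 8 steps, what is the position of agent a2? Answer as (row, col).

t=1: a0@(0,4):P a1@(2,1):P a2@(0,3):R a3@(3,4):R a4@(2,2):R a5@(0,4):P a6@(0,1):R a7@(0,1):R
t=2: a0@(0,3):P a1@(2,2):P a2@(0,2):R a3@(2,4):R a4@(2,3):R a5@(0,3):P a6@(3,1):R a7@(3,1):R
t=3: a0@(0,2):P a1@(2,3):P a2@(0,1):R a3@(2,5):R a4@(2,4):R a5@(0,2):P a6@(0,1):R a7@(0,1):R
t=4: a0@(0,1):P a1@(2,4):P a2@(0,0):R a3@(2,0):R a4@(2,5):R a5@(0,1):P a6@(0,0):R a7@(0,0):R
t=5: a0@(0,0):P a1@(2,5):P a2@(0,5):R a3@(2,1):R a4@(2,0):R a5@(0,0):P a6@(0,5):R a7@(0,5):R
t=6: a0@(0,5):P a1@(2,0):P a2@(0,4):R a3@(2,2):R a4@(2,1):R a5@(0,5):P a6@(0,4):R a7@(0,4):R
t=7: a0@(0,4):P a1@(2,1):P a2@(0,3):R a3@(2,3):R a4@(2,2):R a5@(0,4):P a6@(0,3):R a7@(0,3):R
t=8: a0@(0,3):P a1@(2,2):P a2@(0,2):R a3@(2,4):R a4@(2,3):R a5@(0,3):P a6@(0,2):R a7@(0,2):R

(0, 2)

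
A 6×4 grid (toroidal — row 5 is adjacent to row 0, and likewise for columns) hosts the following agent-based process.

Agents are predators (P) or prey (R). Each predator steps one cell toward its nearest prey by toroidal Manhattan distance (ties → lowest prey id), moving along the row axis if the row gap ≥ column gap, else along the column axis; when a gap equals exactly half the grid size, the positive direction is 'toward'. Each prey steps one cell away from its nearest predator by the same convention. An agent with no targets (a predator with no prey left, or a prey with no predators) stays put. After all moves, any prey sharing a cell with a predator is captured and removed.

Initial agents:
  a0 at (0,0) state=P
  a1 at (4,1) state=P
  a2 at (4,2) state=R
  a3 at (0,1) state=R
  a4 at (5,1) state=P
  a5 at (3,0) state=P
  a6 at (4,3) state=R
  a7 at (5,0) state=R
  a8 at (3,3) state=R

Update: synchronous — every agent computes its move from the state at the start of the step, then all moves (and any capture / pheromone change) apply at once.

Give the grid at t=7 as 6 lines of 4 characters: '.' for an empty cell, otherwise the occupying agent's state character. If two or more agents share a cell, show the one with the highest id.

t=1: a0@(0,1):P a1@(4,2):P a2@(4,3):R a3@(0,2):R a4@(0,1):P a5@(3,3):P a7@(4,0):R a8@(3,2):R
t=2: a0@(0,2):P a1@(4,3):P a2@(4,0):R a3@(0,3):R a4@(0,2):P a5@(4,3):P a8@(2,2):R
t=3: a0@(0,3):P a1@(4,0):P a2@(4,1):R a3@(0,0):R a4@(0,3):P a5@(4,0):P a8@(3,2):R
t=4: a0@(0,0):P a1@(4,1):P a2@(4,2):R a3@(0,1):R a4@(0,0):P a5@(4,1):P a8@(3,1):R
t=5: a0@(0,1):P a1@(4,2):P a2@(4,3):R a3@(0,2):R a4@(0,1):P a5@(4,2):P a8@(2,1):R
t=6: a0@(0,2):P a1@(4,3):P a2@(4,0):R a3@(0,3):R a4@(0,2):P a5@(4,3):P a8@(3,1):R
t=7: a0@(0,3):P a1@(4,0):P a2@(4,1):R a3@(0,0):R a4@(0,3):P a5@(4,0):P a8@(3,0):R

R..P
....
....
R...
PR..
....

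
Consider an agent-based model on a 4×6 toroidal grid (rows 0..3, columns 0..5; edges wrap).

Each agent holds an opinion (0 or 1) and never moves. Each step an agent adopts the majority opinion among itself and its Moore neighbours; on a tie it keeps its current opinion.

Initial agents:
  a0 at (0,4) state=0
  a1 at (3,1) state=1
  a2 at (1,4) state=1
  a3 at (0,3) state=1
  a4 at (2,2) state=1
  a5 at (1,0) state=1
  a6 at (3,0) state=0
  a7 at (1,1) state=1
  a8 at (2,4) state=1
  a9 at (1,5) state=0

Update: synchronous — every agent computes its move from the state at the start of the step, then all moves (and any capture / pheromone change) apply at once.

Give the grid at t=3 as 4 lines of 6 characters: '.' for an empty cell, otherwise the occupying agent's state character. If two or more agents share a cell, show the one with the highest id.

t=1: a0@(0,4):0 a1@(3,1):1 a2@(1,4):1 a3@(0,3):1 a4@(2,2):1 a5@(1,0):1 a6@(3,0):0 a7@(1,1):1 a8@(2,4):1 a9@(1,5):1
t=2: a0@(0,4):1 a1@(3,1):1 a2@(1,4):1 a3@(0,3):1 a4@(2,2):1 a5@(1,0):1 a6@(3,0):0 a7@(1,1):1 a8@(2,4):1 a9@(1,5):1
t=3: (unchanged — steady state)

...11.
11..11
..1.1.
01....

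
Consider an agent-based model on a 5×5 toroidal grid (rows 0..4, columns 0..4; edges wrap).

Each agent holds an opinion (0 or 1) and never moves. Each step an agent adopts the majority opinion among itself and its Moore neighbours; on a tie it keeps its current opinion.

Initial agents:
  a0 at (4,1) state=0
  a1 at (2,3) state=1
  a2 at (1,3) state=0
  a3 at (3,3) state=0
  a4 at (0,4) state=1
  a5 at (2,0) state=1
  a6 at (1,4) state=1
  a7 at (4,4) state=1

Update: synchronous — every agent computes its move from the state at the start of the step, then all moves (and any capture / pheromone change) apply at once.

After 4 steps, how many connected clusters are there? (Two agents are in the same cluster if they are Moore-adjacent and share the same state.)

2

t=1: a0@(4,1):0 a1@(2,3):1 a2@(1,3):1 a3@(3,3):1 a4@(0,4):1 a5@(2,0):1 a6@(1,4):1 a7@(4,4):1
t=2: (unchanged — steady state)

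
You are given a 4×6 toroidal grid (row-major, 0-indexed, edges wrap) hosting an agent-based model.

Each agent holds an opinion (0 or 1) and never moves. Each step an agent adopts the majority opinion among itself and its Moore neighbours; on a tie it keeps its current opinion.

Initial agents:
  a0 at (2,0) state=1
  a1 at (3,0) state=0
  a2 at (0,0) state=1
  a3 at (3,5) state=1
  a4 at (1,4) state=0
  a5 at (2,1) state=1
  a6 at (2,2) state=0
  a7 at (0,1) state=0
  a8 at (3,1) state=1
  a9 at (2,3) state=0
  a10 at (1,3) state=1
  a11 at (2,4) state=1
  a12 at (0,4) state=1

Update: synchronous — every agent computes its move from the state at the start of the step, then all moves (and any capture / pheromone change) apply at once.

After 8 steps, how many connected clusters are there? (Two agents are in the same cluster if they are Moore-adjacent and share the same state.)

1

t=1: a0@(2,0):1 a1@(3,0):1 a2@(0,0):1 a3@(3,5):1 a4@(1,4):1 a5@(2,1):1 a6@(2,2):1 a7@(0,1):0 a8@(3,1):1 a9@(2,3):0 a10@(1,3):1 a11@(2,4):1 a12@(0,4):1
t=2: a0@(2,0):1 a1@(3,0):1 a2@(0,0):1 a3@(3,5):1 a4@(1,4):1 a5@(2,1):1 a6@(2,2):1 a7@(0,1):1 a8@(3,1):1 a9@(2,3):1 a10@(1,3):1 a11@(2,4):1 a12@(0,4):1
t=3: (unchanged — steady state)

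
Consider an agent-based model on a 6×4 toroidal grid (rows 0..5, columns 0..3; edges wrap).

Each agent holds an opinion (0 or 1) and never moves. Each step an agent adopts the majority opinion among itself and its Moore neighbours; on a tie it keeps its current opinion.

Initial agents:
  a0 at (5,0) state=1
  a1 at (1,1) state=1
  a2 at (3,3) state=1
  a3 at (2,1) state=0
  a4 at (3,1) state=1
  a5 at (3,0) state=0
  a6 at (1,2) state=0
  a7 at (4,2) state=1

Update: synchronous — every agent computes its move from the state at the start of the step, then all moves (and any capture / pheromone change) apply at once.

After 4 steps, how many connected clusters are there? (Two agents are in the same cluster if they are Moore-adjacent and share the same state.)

t=1: a0@(5,0):1 a1@(1,1):0 a2@(3,3):1 a3@(2,1):0 a4@(3,1):1 a5@(3,0):0 a6@(1,2):0 a7@(4,2):1
t=2: (unchanged — steady state)

3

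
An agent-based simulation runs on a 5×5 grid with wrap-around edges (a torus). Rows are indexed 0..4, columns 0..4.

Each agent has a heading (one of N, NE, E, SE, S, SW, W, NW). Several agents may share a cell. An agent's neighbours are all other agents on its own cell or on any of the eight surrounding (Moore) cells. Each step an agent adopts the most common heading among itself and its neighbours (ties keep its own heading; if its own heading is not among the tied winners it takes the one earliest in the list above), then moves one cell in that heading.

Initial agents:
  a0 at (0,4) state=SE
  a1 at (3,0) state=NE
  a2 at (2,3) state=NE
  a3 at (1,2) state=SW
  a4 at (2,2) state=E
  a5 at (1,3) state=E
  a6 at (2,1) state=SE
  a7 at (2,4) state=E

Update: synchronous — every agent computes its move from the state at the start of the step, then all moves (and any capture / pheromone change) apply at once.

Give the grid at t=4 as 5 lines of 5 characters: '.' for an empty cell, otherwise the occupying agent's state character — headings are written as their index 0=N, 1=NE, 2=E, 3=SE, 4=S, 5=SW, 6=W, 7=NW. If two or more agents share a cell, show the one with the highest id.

....3
3222.
.222.
.....
.....

t=1: a0@(1,0):SE a1@(2,1):NE a2@(2,4):E a3@(1,3):E a4@(2,3):E a5@(1,4):E a6@(3,2):SE a7@(2,0):E
t=2: a0@(1,1):E a1@(3,2):SE a2@(2,0):E a3@(1,4):E a4@(2,4):E a5@(1,0):E a6@(4,3):SE a7@(2,1):E
t=3: a0@(1,2):E a1@(4,3):SE a2@(2,1):E a3@(1,0):E a4@(2,0):E a5@(1,1):E a6@(0,4):SE a7@(2,2):E
t=4: a0@(1,3):E a1@(0,4):SE a2@(2,2):E a3@(1,1):E a4@(2,1):E a5@(1,2):E a6@(1,0):SE a7@(2,3):E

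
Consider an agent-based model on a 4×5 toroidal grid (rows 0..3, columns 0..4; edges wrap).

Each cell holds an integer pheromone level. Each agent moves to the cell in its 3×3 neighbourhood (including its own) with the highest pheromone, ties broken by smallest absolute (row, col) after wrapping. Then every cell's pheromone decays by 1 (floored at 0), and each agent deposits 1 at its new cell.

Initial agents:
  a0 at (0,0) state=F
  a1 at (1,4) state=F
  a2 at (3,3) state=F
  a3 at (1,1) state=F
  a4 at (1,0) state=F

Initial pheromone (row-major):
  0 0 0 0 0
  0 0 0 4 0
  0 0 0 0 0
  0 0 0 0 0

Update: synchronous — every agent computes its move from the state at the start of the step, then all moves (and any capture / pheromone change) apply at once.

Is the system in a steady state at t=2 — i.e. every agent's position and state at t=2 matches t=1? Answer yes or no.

t=1: a0@(0,0) a1@(1,3) a2@(0,2) a3@(0,0) a4@(0,0) | pheromone: 3 0 1 0 0 / 0 0 0 4 0 / 0 0 0 0 0 / 0 0 0 0 0
t=2: a0@(0,0) a1@(1,3) a2@(1,3) a3@(0,0) a4@(0,0) | pheromone: 5 0 0 0 0 / 0 0 0 5 0 / 0 0 0 0 0 / 0 0 0 0 0

no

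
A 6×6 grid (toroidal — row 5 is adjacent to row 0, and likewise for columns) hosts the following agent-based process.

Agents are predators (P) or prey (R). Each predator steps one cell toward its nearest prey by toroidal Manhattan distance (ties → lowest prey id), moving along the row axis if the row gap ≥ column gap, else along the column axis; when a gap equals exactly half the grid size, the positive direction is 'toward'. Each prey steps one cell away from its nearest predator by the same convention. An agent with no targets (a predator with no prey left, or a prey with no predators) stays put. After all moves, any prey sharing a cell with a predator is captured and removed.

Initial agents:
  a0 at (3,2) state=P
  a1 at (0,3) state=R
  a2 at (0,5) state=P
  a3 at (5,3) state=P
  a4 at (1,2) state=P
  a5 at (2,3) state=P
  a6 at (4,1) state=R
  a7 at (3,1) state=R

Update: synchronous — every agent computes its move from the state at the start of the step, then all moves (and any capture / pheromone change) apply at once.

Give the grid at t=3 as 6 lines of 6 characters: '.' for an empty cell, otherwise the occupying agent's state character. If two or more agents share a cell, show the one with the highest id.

PPP...
......
......
....RP
......
......

t=1: a0@(3,1):P a2@(0,4):P a3@(0,3):P a4@(0,2):P a5@(1,3):P a6@(5,1):R a7@(3,0):R
t=2: a0@(3,0):P a2@(0,5):P a3@(0,2):P a4@(5,2):P a5@(0,3):P a6@(0,1):R a7@(3,5):R
t=3: a0@(3,5):P a2@(0,0):P a3@(0,1):P a4@(0,2):P a5@(0,2):P a7@(3,4):R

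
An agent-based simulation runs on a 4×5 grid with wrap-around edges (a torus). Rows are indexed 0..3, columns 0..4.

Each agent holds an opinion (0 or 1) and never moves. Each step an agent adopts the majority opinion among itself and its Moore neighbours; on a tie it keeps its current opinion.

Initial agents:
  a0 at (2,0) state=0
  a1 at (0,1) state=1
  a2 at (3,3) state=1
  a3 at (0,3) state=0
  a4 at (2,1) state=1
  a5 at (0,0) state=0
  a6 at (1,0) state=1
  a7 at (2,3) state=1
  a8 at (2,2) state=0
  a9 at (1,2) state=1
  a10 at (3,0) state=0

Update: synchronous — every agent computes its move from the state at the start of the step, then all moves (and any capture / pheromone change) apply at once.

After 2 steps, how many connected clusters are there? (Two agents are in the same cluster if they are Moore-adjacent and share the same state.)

2

t=1: a0@(2,0):0 a1@(0,1):1 a2@(3,3):1 a3@(0,3):1 a4@(2,1):1 a5@(0,0):0 a6@(1,0):1 a7@(2,3):1 a8@(2,2):1 a9@(1,2):1 a10@(3,0):0
t=2: (unchanged — steady state)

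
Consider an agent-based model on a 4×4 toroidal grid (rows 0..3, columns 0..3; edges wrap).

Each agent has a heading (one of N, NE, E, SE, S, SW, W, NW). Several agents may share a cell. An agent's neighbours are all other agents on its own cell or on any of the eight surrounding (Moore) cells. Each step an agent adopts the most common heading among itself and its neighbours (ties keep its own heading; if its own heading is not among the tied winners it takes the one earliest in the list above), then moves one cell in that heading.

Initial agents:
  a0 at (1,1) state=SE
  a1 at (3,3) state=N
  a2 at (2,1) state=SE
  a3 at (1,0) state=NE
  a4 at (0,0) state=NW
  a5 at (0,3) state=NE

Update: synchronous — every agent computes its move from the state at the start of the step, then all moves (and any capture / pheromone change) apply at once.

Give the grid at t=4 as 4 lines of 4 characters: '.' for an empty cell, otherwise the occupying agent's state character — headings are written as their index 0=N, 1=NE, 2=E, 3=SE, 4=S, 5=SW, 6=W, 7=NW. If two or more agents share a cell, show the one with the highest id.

t=1: a0@(2,2):SE a1@(2,3):N a2@(3,2):SE a3@(0,1):NE a4@(3,1):NE a5@(3,0):NE
t=2: a0@(3,3):SE a1@(3,0):SE a2@(0,3):SE a3@(3,2):NE a4@(2,2):NE a5@(2,1):NE
t=3: a0@(0,0):SE a1@(0,1):SE a2@(1,0):SE a3@(2,3):NE a4@(1,3):NE a5@(1,2):NE
t=4: a0@(1,1):SE a1@(1,2):SE a2@(2,1):SE a3@(1,0):NE a4@(0,0):NE a5@(0,3):NE

1..1
133.
.3..
....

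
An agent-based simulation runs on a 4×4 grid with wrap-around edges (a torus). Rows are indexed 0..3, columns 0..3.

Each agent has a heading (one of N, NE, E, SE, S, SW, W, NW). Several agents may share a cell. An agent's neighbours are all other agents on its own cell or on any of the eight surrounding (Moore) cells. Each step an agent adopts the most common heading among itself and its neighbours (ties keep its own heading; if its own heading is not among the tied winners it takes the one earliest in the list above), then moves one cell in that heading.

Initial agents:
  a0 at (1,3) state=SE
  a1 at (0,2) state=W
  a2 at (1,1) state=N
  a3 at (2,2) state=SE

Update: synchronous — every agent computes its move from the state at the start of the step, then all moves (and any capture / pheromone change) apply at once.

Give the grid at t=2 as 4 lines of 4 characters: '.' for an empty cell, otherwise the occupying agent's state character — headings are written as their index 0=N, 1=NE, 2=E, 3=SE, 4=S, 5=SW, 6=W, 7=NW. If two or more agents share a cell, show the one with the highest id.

t=1: a0@(2,0):SE a1@(0,1):W a2@(0,1):N a3@(3,3):SE
t=2: a0@(3,1):SE a1@(0,0):W a2@(3,1):N a3@(0,0):SE

3...
....
....
.0..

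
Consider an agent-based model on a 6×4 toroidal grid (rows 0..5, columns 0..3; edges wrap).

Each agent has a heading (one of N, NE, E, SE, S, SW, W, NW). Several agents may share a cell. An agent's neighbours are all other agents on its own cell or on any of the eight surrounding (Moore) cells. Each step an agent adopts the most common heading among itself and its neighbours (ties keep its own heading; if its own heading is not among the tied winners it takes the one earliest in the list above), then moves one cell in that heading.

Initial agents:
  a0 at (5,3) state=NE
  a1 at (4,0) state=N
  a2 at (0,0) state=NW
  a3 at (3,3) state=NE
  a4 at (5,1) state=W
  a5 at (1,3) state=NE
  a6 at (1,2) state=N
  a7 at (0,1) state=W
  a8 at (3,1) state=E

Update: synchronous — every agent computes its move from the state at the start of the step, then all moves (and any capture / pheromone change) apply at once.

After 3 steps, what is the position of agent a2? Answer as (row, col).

(3, 3)

t=1: a0@(4,0):NE a1@(3,1):NE a2@(5,1):NE a3@(2,0):NE a4@(5,0):W a5@(0,0):NE a6@(0,2):N a7@(0,0):W a8@(3,2):E
t=2: a0@(3,1):NE a1@(2,2):NE a2@(4,2):NE a3@(1,1):NE a4@(4,1):NE a5@(5,1):NE a6@(5,2):N a7@(0,3):W a8@(3,3):E
t=3: a0@(2,2):NE a1@(1,3):NE a2@(3,3):NE a3@(0,2):NE a4@(3,2):NE a5@(4,2):NE a6@(4,3):NE a7@(0,2):W a8@(2,0):NE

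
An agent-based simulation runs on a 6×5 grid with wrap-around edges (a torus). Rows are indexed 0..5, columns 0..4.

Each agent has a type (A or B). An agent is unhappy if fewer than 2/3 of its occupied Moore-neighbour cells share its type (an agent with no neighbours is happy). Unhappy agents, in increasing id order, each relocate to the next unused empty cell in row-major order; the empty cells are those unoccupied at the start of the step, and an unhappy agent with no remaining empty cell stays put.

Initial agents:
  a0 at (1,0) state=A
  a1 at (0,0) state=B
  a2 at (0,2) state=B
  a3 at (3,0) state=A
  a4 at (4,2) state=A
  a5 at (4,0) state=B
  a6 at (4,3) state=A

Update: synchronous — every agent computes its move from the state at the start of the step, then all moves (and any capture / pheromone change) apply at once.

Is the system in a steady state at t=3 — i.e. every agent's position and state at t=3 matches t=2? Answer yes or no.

no

t=1: a0@(0,1):A a1@(0,3):B a2@(0,2):B a3@(0,4):A a4@(4,2):A a5@(1,1):B a6@(4,3):A
t=2: a0@(0,0):A a1@(1,0):B a2@(0,2):B a3@(1,2):A a4@(4,2):A a5@(1,3):B a6@(4,3):A
t=3: a0@(0,1):A a1@(0,3):B a2@(0,4):B a3@(1,1):A a4@(4,2):A a5@(1,4):B a6@(4,3):A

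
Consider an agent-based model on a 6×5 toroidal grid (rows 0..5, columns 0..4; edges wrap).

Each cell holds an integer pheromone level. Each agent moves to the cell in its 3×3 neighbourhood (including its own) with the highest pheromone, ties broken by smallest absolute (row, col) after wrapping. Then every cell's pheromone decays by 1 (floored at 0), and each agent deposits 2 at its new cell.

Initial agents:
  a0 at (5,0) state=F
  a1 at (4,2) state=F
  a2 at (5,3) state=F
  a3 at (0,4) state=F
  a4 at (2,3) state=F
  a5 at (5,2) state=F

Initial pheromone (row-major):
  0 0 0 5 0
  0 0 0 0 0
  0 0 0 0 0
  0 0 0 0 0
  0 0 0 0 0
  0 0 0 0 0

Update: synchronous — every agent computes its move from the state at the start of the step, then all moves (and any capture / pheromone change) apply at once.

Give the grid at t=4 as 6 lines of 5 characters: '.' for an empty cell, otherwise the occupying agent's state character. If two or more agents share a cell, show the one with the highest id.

F..F.
.....
.....
.F...
.....
.....

t=1: a0@(0,0) a1@(3,1) a2@(0,3) a3@(0,3) a4@(1,2) a5@(0,3) | pheromone: 2 0 0 10 0 / 0 0 2 0 0 / 0 0 0 0 0 / 0 2 0 0 0 / 0 0 0 0 0 / 0 0 0 0 0
t=2: a0@(0,0) a1@(3,1) a2@(0,3) a3@(0,3) a4@(0,3) a5@(0,3) | pheromone: 3 0 0 17 0 / 0 0 1 0 0 / 0 0 0 0 0 / 0 3 0 0 0 / 0 0 0 0 0 / 0 0 0 0 0
t=3: a0@(0,0) a1@(3,1) a2@(0,3) a3@(0,3) a4@(0,3) a5@(0,3) | pheromone: 4 0 0 24 0 / 0 0 0 0 0 / 0 0 0 0 0 / 0 4 0 0 0 / 0 0 0 0 0 / 0 0 0 0 0
t=4: a0@(0,0) a1@(3,1) a2@(0,3) a3@(0,3) a4@(0,3) a5@(0,3) | pheromone: 5 0 0 31 0 / 0 0 0 0 0 / 0 0 0 0 0 / 0 5 0 0 0 / 0 0 0 0 0 / 0 0 0 0 0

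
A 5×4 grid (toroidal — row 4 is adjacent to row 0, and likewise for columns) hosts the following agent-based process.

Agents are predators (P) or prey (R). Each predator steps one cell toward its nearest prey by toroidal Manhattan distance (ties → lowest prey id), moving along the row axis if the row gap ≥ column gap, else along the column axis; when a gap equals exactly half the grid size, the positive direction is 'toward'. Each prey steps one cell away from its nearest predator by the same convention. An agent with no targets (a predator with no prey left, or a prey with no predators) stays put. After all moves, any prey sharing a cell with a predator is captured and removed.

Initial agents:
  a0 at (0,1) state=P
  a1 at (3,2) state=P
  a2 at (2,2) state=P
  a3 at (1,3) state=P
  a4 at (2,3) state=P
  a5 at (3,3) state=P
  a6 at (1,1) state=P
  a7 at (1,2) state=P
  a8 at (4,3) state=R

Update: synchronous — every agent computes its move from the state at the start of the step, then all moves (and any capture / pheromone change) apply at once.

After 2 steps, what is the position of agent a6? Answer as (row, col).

(0, 1)

t=1: a0@(0,2):P a1@(4,2):P a2@(3,2):P a3@(0,3):P a4@(3,3):P a5@(4,3):P a6@(0,1):P a7@(0,2):P
t=2: (unchanged — steady state)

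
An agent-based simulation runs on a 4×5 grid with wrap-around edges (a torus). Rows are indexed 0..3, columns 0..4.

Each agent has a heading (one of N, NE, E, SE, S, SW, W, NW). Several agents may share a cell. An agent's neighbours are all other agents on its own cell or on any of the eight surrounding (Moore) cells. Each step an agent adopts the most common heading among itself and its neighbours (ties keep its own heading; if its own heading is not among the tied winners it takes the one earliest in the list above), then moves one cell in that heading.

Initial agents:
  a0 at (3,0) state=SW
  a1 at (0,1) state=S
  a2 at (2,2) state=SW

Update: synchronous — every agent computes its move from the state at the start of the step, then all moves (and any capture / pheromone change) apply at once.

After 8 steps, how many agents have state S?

t=1: a0@(0,4):SW a1@(1,1):S a2@(3,1):SW
t=2: a0@(1,3):SW a1@(2,1):S a2@(0,0):SW
t=3: a0@(2,2):SW a1@(3,1):S a2@(1,4):SW
t=4: a0@(3,1):SW a1@(0,1):S a2@(2,3):SW
t=5: a0@(0,0):SW a1@(1,1):S a2@(3,2):SW
t=6: a0@(1,4):SW a1@(2,1):S a2@(0,1):SW
t=7: a0@(2,3):SW a1@(3,1):S a2@(1,0):SW
t=8: a0@(3,2):SW a1@(0,1):S a2@(2,4):SW

1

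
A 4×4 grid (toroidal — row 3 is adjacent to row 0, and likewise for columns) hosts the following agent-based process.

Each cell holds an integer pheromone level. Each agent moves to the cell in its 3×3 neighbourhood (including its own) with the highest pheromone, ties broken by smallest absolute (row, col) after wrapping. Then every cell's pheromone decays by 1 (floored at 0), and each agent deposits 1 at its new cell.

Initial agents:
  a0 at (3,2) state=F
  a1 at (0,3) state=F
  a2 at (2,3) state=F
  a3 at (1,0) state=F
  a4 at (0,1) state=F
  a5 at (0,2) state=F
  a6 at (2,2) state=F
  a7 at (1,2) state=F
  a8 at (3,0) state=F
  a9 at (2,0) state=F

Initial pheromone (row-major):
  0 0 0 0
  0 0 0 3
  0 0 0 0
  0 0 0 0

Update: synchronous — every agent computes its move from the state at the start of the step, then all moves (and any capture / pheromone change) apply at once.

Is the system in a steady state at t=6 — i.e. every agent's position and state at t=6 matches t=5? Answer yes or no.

t=1: a0@(0,1) a1@(1,3) a2@(1,3) a3@(1,3) a4@(0,0) a5@(1,3) a6@(1,3) a7@(1,3) a8@(0,0) a9@(1,3) | pheromone: 2 1 0 0 / 0 0 0 9 / 0 0 0 0 / 0 0 0 0
t=2: a0@(0,0) a1@(1,3) a2@(1,3) a3@(1,3) a4@(1,3) a5@(1,3) a6@(1,3) a7@(1,3) a8@(1,3) a9@(1,3) | pheromone: 2 0 0 0 / 0 0 0 17 / 0 0 0 0 / 0 0 0 0
t=3: a0@(1,3) a1@(1,3) a2@(1,3) a3@(1,3) a4@(1,3) a5@(1,3) a6@(1,3) a7@(1,3) a8@(1,3) a9@(1,3) | pheromone: 1 0 0 0 / 0 0 0 26 / 0 0 0 0 / 0 0 0 0
t=4: a0@(1,3) a1@(1,3) a2@(1,3) a3@(1,3) a4@(1,3) a5@(1,3) a6@(1,3) a7@(1,3) a8@(1,3) a9@(1,3) | pheromone: 0 0 0 0 / 0 0 0 35 / 0 0 0 0 / 0 0 0 0
t=5: a0@(1,3) a1@(1,3) a2@(1,3) a3@(1,3) a4@(1,3) a5@(1,3) a6@(1,3) a7@(1,3) a8@(1,3) a9@(1,3) | pheromone: 0 0 0 0 / 0 0 0 44 / 0 0 0 0 / 0 0 0 0
t=6: a0@(1,3) a1@(1,3) a2@(1,3) a3@(1,3) a4@(1,3) a5@(1,3) a6@(1,3) a7@(1,3) a8@(1,3) a9@(1,3) | pheromone: 0 0 0 0 / 0 0 0 53 / 0 0 0 0 / 0 0 0 0

yes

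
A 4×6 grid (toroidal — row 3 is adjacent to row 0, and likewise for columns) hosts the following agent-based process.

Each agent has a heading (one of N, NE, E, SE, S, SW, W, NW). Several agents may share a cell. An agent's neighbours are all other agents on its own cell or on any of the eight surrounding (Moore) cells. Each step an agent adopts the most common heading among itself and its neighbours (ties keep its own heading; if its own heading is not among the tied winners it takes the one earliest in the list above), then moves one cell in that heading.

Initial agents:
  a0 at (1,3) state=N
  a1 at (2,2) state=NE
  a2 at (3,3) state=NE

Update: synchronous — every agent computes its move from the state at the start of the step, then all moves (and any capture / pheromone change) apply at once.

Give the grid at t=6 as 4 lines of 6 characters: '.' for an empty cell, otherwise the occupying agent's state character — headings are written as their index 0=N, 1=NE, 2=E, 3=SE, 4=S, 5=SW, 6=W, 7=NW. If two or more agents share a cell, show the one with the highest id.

t=1: a0@(0,3):N a1@(1,3):NE a2@(2,4):NE
t=2: a0@(3,3):N a1@(0,4):NE a2@(1,5):NE
t=3: a0@(2,3):N a1@(3,5):NE a2@(0,0):NE
t=4: a0@(1,3):N a1@(2,0):NE a2@(3,1):NE
t=5: a0@(0,3):N a1@(1,1):NE a2@(2,2):NE
t=6: a0@(3,3):N a1@(0,2):NE a2@(1,3):NE

..1...
...1..
......
...0..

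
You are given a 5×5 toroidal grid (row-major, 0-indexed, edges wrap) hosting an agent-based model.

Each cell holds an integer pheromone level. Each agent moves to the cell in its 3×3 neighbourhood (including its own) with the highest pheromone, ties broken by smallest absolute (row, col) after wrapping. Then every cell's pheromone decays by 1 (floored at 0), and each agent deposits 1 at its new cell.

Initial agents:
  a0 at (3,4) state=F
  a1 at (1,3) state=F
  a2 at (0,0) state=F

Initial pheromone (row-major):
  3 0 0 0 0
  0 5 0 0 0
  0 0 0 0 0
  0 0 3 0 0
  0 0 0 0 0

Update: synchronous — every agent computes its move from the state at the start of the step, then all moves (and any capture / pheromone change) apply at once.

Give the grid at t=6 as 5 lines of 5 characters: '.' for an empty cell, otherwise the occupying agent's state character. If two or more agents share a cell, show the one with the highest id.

.....
.F...
.....
.....
.....

t=1: a0@(2,0) a1@(0,2) a2@(1,1) | pheromone: 2 0 1 0 0 / 0 5 0 0 0 / 1 0 0 0 0 / 0 0 2 0 0 / 0 0 0 0 0
t=2: a0@(1,1) a1@(1,1) a2@(1,1) | pheromone: 1 0 0 0 0 / 0 7 0 0 0 / 0 0 0 0 0 / 0 0 1 0 0 / 0 0 0 0 0
t=3: a0@(1,1) a1@(1,1) a2@(1,1) | pheromone: 0 0 0 0 0 / 0 9 0 0 0 / 0 0 0 0 0 / 0 0 0 0 0 / 0 0 0 0 0
t=4: a0@(1,1) a1@(1,1) a2@(1,1) | pheromone: 0 0 0 0 0 / 0 11 0 0 0 / 0 0 0 0 0 / 0 0 0 0 0 / 0 0 0 0 0
t=5: a0@(1,1) a1@(1,1) a2@(1,1) | pheromone: 0 0 0 0 0 / 0 13 0 0 0 / 0 0 0 0 0 / 0 0 0 0 0 / 0 0 0 0 0
t=6: a0@(1,1) a1@(1,1) a2@(1,1) | pheromone: 0 0 0 0 0 / 0 15 0 0 0 / 0 0 0 0 0 / 0 0 0 0 0 / 0 0 0 0 0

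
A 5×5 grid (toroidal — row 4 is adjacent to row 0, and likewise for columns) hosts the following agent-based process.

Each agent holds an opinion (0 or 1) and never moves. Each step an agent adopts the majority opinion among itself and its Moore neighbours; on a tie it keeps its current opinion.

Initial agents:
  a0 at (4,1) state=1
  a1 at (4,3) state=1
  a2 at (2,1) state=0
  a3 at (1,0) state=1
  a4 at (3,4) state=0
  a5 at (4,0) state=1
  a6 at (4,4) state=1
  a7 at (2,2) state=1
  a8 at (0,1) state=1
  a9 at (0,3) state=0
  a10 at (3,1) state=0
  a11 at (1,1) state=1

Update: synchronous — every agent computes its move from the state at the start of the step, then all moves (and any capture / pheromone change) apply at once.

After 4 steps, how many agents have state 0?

t=1: a0@(4,1):1 a1@(4,3):1 a2@(2,1):1 a3@(1,0):1 a4@(3,4):1 a5@(4,0):1 a6@(4,4):1 a7@(2,2):1 a8@(0,1):1 a9@(0,3):1 a10@(3,1):1 a11@(1,1):1
t=2: (unchanged — steady state)

0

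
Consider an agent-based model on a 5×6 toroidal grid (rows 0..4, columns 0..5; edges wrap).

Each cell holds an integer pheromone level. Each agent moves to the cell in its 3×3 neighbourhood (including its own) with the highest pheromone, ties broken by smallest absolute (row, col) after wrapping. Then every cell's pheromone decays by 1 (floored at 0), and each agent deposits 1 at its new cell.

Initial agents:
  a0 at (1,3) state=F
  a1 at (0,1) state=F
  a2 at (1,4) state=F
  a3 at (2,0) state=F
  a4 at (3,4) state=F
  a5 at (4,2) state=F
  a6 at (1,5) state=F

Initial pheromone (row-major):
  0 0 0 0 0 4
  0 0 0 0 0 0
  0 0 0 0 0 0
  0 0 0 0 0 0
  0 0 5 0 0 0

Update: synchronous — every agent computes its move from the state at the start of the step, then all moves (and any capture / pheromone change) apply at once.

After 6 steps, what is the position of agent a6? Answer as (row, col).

t=1: a0@(0,2) a1@(4,2) a2@(0,5) a3@(1,0) a4@(2,3) a5@(4,2) a6@(0,5) | pheromone: 0 0 1 0 0 5 / 1 0 0 0 0 0 / 0 0 0 1 0 0 / 0 0 0 0 0 0 / 0 0 6 0 0 0
t=2: a0@(4,2) a1@(4,2) a2@(0,5) a3@(0,5) a4@(2,3) a5@(4,2) a6@(0,5) | pheromone: 0 0 0 0 0 7 / 0 0 0 0 0 0 / 0 0 0 1 0 0 / 0 0 0 0 0 0 / 0 0 8 0 0 0
t=3: a0@(4,2) a1@(4,2) a2@(0,5) a3@(0,5) a4@(2,3) a5@(4,2) a6@(0,5) | pheromone: 0 0 0 0 0 9 / 0 0 0 0 0 0 / 0 0 0 1 0 0 / 0 0 0 0 0 0 / 0 0 10 0 0 0
t=4: a0@(4,2) a1@(4,2) a2@(0,5) a3@(0,5) a4@(2,3) a5@(4,2) a6@(0,5) | pheromone: 0 0 0 0 0 11 / 0 0 0 0 0 0 / 0 0 0 1 0 0 / 0 0 0 0 0 0 / 0 0 12 0 0 0
t=5: a0@(4,2) a1@(4,2) a2@(0,5) a3@(0,5) a4@(2,3) a5@(4,2) a6@(0,5) | pheromone: 0 0 0 0 0 13 / 0 0 0 0 0 0 / 0 0 0 1 0 0 / 0 0 0 0 0 0 / 0 0 14 0 0 0
t=6: a0@(4,2) a1@(4,2) a2@(0,5) a3@(0,5) a4@(2,3) a5@(4,2) a6@(0,5) | pheromone: 0 0 0 0 0 15 / 0 0 0 0 0 0 / 0 0 0 1 0 0 / 0 0 0 0 0 0 / 0 0 16 0 0 0

(0, 5)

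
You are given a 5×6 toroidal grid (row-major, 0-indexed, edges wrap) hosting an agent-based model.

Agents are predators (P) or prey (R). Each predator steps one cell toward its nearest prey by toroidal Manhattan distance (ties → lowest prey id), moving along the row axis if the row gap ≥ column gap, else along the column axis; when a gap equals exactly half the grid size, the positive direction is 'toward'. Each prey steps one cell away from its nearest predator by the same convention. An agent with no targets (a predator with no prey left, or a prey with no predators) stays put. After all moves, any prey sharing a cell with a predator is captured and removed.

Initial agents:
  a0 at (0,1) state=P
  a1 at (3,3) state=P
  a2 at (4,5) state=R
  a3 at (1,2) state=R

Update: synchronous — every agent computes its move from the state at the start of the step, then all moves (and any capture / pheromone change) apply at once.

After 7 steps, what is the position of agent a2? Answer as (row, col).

(0, 4)

t=1: a0@(1,1):P a1@(3,4):P a2@(4,4):R a3@(2,2):R
t=2: a0@(2,1):P a1@(4,4):P a2@(0,4):R a3@(3,2):R
t=3: a0@(3,1):P a1@(0,4):P a2@(1,4):R a3@(4,2):R
t=4: a0@(4,1):P a1@(1,4):P a2@(2,4):R a3@(0,2):R
t=5: a0@(0,1):P a1@(2,4):P a2@(3,4):R a3@(1,2):R
t=6: a0@(1,1):P a1@(3,4):P a2@(4,4):R a3@(2,2):R
t=7: a0@(2,1):P a1@(4,4):P a2@(0,4):R a3@(3,2):R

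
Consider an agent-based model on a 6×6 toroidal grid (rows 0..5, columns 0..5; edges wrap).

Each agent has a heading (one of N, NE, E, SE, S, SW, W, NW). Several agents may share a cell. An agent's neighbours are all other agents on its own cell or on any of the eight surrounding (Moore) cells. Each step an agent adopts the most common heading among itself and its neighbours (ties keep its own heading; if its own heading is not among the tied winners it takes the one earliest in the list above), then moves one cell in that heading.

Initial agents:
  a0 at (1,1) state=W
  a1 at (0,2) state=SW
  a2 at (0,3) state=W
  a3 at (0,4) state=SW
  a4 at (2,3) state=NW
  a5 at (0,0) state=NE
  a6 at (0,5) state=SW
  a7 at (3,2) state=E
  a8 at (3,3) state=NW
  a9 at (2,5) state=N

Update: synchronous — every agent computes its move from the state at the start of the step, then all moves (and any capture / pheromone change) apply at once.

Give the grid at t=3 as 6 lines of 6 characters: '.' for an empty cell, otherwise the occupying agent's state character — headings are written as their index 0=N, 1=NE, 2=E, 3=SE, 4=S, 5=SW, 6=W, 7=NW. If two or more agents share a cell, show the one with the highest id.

t=1: a0@(1,0):W a1@(0,1):W a2@(1,2):SW a3@(1,3):SW a4@(1,2):NW a5@(5,1):NE a6@(1,4):SW a7@(2,1):NW a8@(2,2):NW a9@(1,5):N
t=2: a0@(1,5):W a1@(0,0):W a2@(0,1):NW a3@(2,2):SW a4@(0,1):NW a5@(4,2):NE a6@(2,3):SW a7@(1,0):NW a8@(1,1):NW a9@(0,5):N
t=3: a0@(1,4):W a1@(5,5):NW a2@(5,0):NW a3@(3,1):SW a4@(5,0):NW a5@(3,3):NE a6@(3,2):SW a7@(0,5):NW a8@(0,0):NW a9@(0,4):W

7...67
....6.
......
.551..
......
7....7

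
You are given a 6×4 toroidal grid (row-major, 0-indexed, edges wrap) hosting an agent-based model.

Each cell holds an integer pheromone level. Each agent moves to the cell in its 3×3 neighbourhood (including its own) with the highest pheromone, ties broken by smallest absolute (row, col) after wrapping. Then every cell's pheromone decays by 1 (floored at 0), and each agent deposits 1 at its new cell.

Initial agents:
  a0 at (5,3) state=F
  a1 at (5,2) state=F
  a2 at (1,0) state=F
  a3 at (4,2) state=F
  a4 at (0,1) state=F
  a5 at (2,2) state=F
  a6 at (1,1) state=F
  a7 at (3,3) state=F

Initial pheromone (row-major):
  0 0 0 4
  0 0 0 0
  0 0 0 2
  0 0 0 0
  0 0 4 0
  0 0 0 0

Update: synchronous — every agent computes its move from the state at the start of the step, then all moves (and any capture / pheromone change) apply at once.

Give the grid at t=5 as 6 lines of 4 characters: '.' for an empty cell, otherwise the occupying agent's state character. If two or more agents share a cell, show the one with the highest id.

t=1: a0@(0,3) a1@(0,3) a2@(0,3) a3@(4,2) a4@(0,0) a5@(2,3) a6@(0,0) a7@(4,2) | pheromone: 2 0 0 6 / 0 0 0 0 / 0 0 0 2 / 0 0 0 0 / 0 0 5 0 / 0 0 0 0
t=2: a0@(0,3) a1@(0,3) a2@(0,3) a3@(4,2) a4@(0,3) a5@(2,3) a6@(0,3) a7@(4,2) | pheromone: 1 0 0 10 / 0 0 0 0 / 0 0 0 2 / 0 0 0 0 / 0 0 6 0 / 0 0 0 0
t=3: a0@(0,3) a1@(0,3) a2@(0,3) a3@(4,2) a4@(0,3) a5@(2,3) a6@(0,3) a7@(4,2) | pheromone: 0 0 0 14 / 0 0 0 0 / 0 0 0 2 / 0 0 0 0 / 0 0 7 0 / 0 0 0 0
t=4: a0@(0,3) a1@(0,3) a2@(0,3) a3@(4,2) a4@(0,3) a5@(2,3) a6@(0,3) a7@(4,2) | pheromone: 0 0 0 18 / 0 0 0 0 / 0 0 0 2 / 0 0 0 0 / 0 0 8 0 / 0 0 0 0
t=5: a0@(0,3) a1@(0,3) a2@(0,3) a3@(4,2) a4@(0,3) a5@(2,3) a6@(0,3) a7@(4,2) | pheromone: 0 0 0 22 / 0 0 0 0 / 0 0 0 2 / 0 0 0 0 / 0 0 9 0 / 0 0 0 0

...F
....
...F
....
..F.
....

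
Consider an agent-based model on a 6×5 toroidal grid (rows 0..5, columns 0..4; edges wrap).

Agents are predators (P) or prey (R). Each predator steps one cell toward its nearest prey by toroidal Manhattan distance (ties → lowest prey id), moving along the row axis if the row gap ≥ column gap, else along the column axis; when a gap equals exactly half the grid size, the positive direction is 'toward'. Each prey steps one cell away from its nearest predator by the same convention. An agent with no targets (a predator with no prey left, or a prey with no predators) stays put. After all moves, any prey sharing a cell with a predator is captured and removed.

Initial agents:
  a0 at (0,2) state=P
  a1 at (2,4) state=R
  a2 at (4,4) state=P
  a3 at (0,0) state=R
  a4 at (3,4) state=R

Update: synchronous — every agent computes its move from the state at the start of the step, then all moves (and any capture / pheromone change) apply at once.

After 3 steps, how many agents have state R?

2

t=1: a0@(0,1):P a1@(1,4):R a2@(3,4):P a3@(0,4):R a4@(2,4):R
t=2: a0@(0,0):P a1@(0,4):R a2@(2,4):P a3@(0,3):R a4@(1,4):R
t=3: a0@(0,4):P a1@(0,3):R a2@(1,4):P a3@(0,2):R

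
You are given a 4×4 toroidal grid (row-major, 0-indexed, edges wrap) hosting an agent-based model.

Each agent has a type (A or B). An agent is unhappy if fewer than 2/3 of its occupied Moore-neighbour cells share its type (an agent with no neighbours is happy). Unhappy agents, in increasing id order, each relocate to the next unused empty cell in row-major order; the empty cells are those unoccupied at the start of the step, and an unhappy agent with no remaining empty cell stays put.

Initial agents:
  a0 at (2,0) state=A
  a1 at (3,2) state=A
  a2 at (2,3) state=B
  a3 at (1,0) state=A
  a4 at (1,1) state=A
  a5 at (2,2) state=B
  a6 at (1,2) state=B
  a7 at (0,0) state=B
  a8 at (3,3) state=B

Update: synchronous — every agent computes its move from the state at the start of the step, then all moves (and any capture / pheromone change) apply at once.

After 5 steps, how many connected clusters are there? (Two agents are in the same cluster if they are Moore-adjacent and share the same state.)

t=1: a0@(0,1):A a1@(0,2):A a2@(0,3):B a3@(1,3):A a4@(2,1):A a5@(3,0):B a6@(1,2):B a7@(3,1):B a8@(3,3):B
t=2: a0@(0,0):A a1@(1,0):A a2@(1,1):B a3@(2,0):A a4@(2,2):A a5@(2,3):B a6@(3,2):B a7@(3,1):B a8@(3,3):B
t=3: a0@(0,1):A a1@(0,2):A a2@(0,3):B a3@(1,2):A a4@(1,3):A a5@(2,1):B a6@(3,2):B a7@(3,0):B a8@(3,3):B
t=4: a0@(0,0):A a1@(1,0):A a2@(1,1):B a3@(2,0):A a4@(1,3):A a5@(2,1):B a6@(2,2):B a7@(3,0):B a8@(3,3):B
t=5: a0@(0,1):A a1@(0,2):A a2@(0,3):B a3@(1,2):A a4@(1,3):A a5@(2,3):B a6@(2,2):B a7@(3,1):B a8@(3,2):B

2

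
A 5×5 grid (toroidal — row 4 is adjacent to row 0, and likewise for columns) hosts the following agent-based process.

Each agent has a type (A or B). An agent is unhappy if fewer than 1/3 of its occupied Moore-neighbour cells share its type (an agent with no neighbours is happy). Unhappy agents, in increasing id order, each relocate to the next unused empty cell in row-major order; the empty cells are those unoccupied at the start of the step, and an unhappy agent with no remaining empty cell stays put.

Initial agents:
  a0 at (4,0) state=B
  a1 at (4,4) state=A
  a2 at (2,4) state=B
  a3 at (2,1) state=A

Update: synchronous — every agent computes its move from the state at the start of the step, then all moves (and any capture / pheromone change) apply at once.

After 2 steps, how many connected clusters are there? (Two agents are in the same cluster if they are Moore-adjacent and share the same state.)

4

t=1: a0@(0,0):B a1@(0,1):A a2@(2,4):B a3@(2,1):A
t=2: a0@(0,2):B a1@(0,3):A a2@(2,4):B a3@(2,1):A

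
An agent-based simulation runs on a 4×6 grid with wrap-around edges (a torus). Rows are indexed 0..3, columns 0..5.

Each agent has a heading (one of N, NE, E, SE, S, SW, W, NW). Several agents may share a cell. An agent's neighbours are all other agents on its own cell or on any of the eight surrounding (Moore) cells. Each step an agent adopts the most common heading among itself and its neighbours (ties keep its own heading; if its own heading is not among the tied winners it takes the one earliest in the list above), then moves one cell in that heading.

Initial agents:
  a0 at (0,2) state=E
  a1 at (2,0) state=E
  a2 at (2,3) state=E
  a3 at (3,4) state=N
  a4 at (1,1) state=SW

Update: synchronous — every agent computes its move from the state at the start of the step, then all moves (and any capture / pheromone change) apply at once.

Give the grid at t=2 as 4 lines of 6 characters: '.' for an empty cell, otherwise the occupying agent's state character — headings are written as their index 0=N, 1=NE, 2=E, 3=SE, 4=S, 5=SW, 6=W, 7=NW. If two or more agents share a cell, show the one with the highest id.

t=1: a0@(0,3):E a1@(2,1):E a2@(2,4):E a3@(2,4):N a4@(1,2):E
t=2: a0@(0,4):E a1@(2,2):E a2@(2,5):E a3@(1,4):N a4@(1,3):E

....2.
...20.
..2..2
......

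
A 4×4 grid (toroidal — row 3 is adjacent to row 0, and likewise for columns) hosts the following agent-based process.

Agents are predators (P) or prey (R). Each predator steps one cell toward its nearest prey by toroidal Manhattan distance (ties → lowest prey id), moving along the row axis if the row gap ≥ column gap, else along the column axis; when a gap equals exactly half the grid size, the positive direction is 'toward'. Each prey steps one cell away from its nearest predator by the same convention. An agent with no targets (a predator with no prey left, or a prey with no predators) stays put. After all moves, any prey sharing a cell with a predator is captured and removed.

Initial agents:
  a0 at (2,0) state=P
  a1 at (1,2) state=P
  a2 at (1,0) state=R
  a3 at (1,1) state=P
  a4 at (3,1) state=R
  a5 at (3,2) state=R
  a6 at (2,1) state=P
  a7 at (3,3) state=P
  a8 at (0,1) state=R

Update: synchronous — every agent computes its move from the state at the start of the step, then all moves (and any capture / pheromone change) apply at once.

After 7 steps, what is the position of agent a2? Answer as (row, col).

t=1: a0@(1,0):P a1@(1,3):P a2@(0,0):R a3@(1,0):P a4@(0,1):R a6@(3,1):P a7@(3,2):P
t=2: a0@(0,0):P a1@(0,3):P a2@(3,0):R a3@(0,0):P a4@(1,1):R a6@(0,1):P a7@(0,2):P
t=3: a0@(3,0):P a1@(3,3):P a2@(2,0):R a3@(3,0):P a4@(2,1):R a6@(1,1):P a7@(1,2):P
t=4: a0@(2,0):P a1@(2,3):P a2@(1,0):R a3@(2,0):P a4@(3,1):R a6@(2,1):P a7@(2,2):P
t=5: a0@(1,0):P a1@(1,3):P a2@(0,0):R a3@(1,0):P a4@(0,1):R a6@(3,1):P a7@(3,2):P
t=6: a0@(0,0):P a1@(0,3):P a2@(3,0):R a3@(0,0):P a4@(1,1):R a6@(0,1):P a7@(0,2):P
t=7: a0@(3,0):P a1@(3,3):P a2@(2,0):R a3@(3,0):P a4@(2,1):R a6@(1,1):P a7@(1,2):P

(2, 0)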